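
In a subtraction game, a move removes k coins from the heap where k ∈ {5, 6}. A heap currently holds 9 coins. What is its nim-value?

1

Compute g(0), g(1), … for moves {5, 6}:
k:     0  1  2  3  4  5  6  7  8  9
g(k):  0  0  0  0  0  1  1  1  1  1
So g(9) = 1.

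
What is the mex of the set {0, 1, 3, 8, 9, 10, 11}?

The values 0, 1 are all present; 2 is the first non-negative integer missing from the set.

2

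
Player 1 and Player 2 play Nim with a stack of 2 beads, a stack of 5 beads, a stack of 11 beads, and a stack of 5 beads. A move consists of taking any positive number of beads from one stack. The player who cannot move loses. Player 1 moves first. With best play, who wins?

Player 1 wins

Compute the nim-sum pairwise:
2 ^ 5 = 7
7 ^ 11 = 12
12 ^ 5 = 9
The nim-sum is 9 ≠ 0, so this is an N-position: the player to move can win; Player 1 has a winning move.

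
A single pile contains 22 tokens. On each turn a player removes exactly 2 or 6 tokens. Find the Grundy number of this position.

Grundy values for subtraction set {2, 6}:
k:     0  1  2  3  4  5  6  7  8  9 10 11 12 13 14 15 16 17 18 19 20 21 22
g(k):  0  0  1  1  0  0  1  1  0  0  1  1  0  0  1  1  0  0  1  1  0  0  1
So g(22) = 1.

1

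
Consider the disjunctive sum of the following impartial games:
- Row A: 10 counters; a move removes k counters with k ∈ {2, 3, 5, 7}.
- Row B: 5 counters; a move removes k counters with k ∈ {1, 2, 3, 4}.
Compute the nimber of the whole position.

Grundy values for row A (subtraction set {2, 3, 5, 7}):
k:     0  1  2  3  4  5  6  7  8  9 10
g(k):  0  0  1  1  2  2  3  3  4  0  0
So g(10) = 0.
Grundy values for row B (subtraction set {1, 2, 3, 4}):
k:     0  1  2  3  4  5
g(k):  0  1  2  3  4  0
So g(5) = 0.
By the Sprague-Grundy theorem, the Grundy value of a sum of independent games is the XOR of the component values.
Combined value = 0 XOR 0 = 0.

0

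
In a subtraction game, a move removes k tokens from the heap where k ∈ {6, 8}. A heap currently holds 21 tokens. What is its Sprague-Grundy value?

1

Compute g(0), g(1), … for moves {6, 8}:
k:     0  1  2  3  4  5  6  7  8  9 10 11 12 13 14 15 16 17 18 19 20 21
g(k):  0  0  0  0  0  0  1  1  1  1  1  1  2  2  0  0  0  0  0  0  1  1
So g(21) = 1.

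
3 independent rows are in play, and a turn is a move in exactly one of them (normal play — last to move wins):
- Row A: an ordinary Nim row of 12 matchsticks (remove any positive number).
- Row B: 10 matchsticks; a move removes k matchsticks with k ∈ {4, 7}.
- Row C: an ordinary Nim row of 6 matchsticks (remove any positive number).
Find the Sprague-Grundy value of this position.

8

Row A is a plain Nim row of size 12, so its Grundy value is 12.
Grundy values for row B (subtraction set {4, 7}):
g(0) = mex{} = 0
g(1) = mex{} = 0
g(2) = mex{} = 0
g(3) = mex{} = 0
g(4) = mex{0} = 1
g(5) = mex{0} = 1
g(6) = mex{0} = 1
g(7) = mex{0} = 1
g(8) = mex{0,1} = 2
g(9) = mex{0,1} = 2
g(10) = mex{0,1} = 2
So g(10) = 2.
Row C is a plain Nim row of size 6, so its Grundy value is 6.
By the Sprague-Grundy theorem, the Grundy value of a sum of independent games is the XOR of the component values.
Combined value = 12 ⊕ 2 ⊕ 6 = 8.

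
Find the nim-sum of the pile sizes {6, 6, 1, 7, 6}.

Bitwise XOR of the heap sizes:
  110  (6)
  110  (6)
  001  (1)
  111  (7)
  110  (6)
  ---
  000  (0)

0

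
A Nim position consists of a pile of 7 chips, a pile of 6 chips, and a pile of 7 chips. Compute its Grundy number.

Write each in binary and XOR column by column:
  111  (7)
  110  (6)
  111  (7)
  ---
  110  (6)

6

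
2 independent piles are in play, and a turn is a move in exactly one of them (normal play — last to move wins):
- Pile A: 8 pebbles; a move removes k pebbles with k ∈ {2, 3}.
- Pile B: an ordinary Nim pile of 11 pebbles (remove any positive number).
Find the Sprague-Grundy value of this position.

10

Build the Grundy sequence for pile A with g(k) = mex{g(k−s) : s ∈ {2, 3}, s ≤ k}:
k:     0  1  2  3  4  5  6  7  8
g(k):  0  0  1  1  2  0  0  1  1
So g(8) = 1.
Pile B is a plain Nim pile of size 11, so its Grundy value is 11.
By the Sprague-Grundy theorem, the Grundy value of a sum of independent games is the XOR of the component values.
Combined value = 1 XOR 11 = 10.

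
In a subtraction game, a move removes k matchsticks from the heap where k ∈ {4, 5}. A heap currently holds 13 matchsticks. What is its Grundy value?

Grundy values for subtraction set {4, 5}:
g(0) = mex{} = 0
g(1) = mex{} = 0
g(2) = mex{} = 0
g(3) = mex{} = 0
g(4) = mex{0} = 1
g(5) = mex{0} = 1
g(6) = mex{0} = 1
g(7) = mex{0} = 1
g(8) = mex{0,1} = 2
g(9) = mex{1} = 0
g(10) = mex{1} = 0
g(11) = mex{1} = 0
g(12) = mex{1,2} = 0
g(13) = mex{0,2} = 1
So g(13) = 1.

1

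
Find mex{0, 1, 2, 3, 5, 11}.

The values 0, 1, 2, 3 are all present; 4 is the first non-negative integer missing from the set.

4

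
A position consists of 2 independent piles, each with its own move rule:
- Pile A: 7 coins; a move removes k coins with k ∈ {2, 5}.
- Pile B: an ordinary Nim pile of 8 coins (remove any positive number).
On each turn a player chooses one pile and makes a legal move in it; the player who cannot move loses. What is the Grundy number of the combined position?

8

Build the Grundy sequence for pile A with g(k) = mex{g(k−s) : s ∈ {2, 5}, s ≤ k}:
k:     0  1  2  3  4  5  6  7
g(k):  0  0  1  1  0  2  1  0
So g(7) = 0.
Pile B is a plain Nim pile of size 8, so its Grundy value is 8.
By the Sprague-Grundy theorem, the Grundy value of a sum of independent games is the XOR of the component values.
Combined value = 0 XOR 8 = 8.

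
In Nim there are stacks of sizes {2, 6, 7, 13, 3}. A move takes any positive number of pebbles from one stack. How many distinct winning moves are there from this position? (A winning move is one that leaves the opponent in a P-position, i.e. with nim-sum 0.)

1

Nim-sum: 2 ⊕ 6 ⊕ 7 ⊕ 13 ⊕ 3 = 13.
The overall nim-sum is X = 13. A stack of size p has a winning move iff p XOR X < p (reduce it to p XOR X).
  2: 2 XOR 13 = 15 ≥ 2 — no move.
  6: 6 XOR 13 = 11 ≥ 6 — no move.
  7: 7 XOR 13 = 10 ≥ 7 — no move.
  13: 13 XOR 13 = 0 < 13 — winning move (to 0).
  3: 3 XOR 13 = 14 ≥ 3 — no move.
That gives 1 winning move.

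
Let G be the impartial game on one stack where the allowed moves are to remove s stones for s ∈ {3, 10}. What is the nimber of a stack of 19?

0

Build the Grundy sequence with g(k) = mex{g(k−s) : s ∈ {3, 10}, s ≤ k}:
k:     0  1  2  3  4  5  6  7  8  9 10 11 12 13 14 15 16 17 18 19
g(k):  0  0  0  1  1  1  0  0  0  1  1  1  2  0  0  0  1  1  1  0
So g(19) = 0.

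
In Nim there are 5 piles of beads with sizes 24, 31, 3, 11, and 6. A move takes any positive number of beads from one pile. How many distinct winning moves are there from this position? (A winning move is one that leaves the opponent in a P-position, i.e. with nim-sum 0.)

3

Compute the nim-sum pairwise:
24 ^ 31 = 7
7 ^ 3 = 4
4 ^ 11 = 15
15 ^ 6 = 9
The overall nim-sum is X = 9. A pile of size p has a winning move iff p XOR X < p (reduce it to p XOR X).
  24: 24 XOR 9 = 17 < 24 — winning move (to 17).
  31: 31 XOR 9 = 22 < 31 — winning move (to 22).
  3: 3 XOR 9 = 10 ≥ 3 — no move.
  11: 11 XOR 9 = 2 < 11 — winning move (to 2).
  6: 6 XOR 9 = 15 ≥ 6 — no move.
That gives 3 winning moves.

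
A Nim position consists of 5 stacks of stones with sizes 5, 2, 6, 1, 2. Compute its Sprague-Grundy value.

2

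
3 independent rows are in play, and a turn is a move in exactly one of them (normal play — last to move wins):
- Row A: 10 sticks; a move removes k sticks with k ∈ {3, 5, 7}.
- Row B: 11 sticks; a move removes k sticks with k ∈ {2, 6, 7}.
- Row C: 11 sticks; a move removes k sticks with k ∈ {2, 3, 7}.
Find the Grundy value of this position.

Build the Grundy sequence for row A with g(k) = mex{g(k−s) : s ∈ {3, 5, 7}, s ≤ k}:
g(0) = mex{} = 0
g(1) = mex{} = 0
g(2) = mex{} = 0
g(3) = mex{0} = 1
g(4) = mex{0} = 1
g(5) = mex{0} = 1
g(6) = mex{0,1} = 2
g(7) = mex{0,1} = 2
g(8) = mex{0,1} = 2
g(9) = mex{0,1,2} = 3
g(10) = mex{1,2} = 0
So g(10) = 0.
Build the Grundy sequence for row B with g(k) = mex{g(k−s) : s ∈ {2, 6, 7}, s ≤ k}:
g(0) = mex{} = 0
g(1) = mex{} = 0
g(2) = mex{0} = 1
g(3) = mex{0} = 1
g(4) = mex{1} = 0
g(5) = mex{1} = 0
g(6) = mex{0} = 1
g(7) = mex{0} = 1
g(8) = mex{0,1} = 2
g(9) = mex{1} = 0
g(10) = mex{0,1,2} = 3
g(11) = mex{0} = 1
So g(11) = 1.
For row C, compute g(0), g(1), … with moves {2, 3, 7}:
k:     0  1  2  3  4  5  6  7  8  9 10 11
g(k):  0  0  1  1  2  0  0  1  1  2  0  0
So g(11) = 0.
By the Sprague-Grundy theorem, the Grundy value of a sum of independent games is the XOR of the component values.
Combined value = 0 XOR 1 XOR 0 = 1.

1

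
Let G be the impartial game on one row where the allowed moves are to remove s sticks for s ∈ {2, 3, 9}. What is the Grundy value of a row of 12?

Compute g(0), g(1), … for moves {2, 3, 9}:
k:     0  1  2  3  4  5  6  7  8  9 10 11 12
g(k):  0  0  1  1  2  0  0  1  1  2  2  0  0
So g(12) = 0.

0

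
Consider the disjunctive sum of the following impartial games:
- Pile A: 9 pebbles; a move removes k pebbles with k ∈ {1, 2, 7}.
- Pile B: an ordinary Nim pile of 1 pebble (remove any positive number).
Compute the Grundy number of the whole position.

1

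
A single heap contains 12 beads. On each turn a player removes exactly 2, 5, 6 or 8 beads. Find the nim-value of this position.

2

Build the Grundy sequence with g(k) = mex{g(k−s) : s ∈ {2, 5, 6, 8}, s ≤ k}:
k:     0  1  2  3  4  5  6  7  8  9 10 11 12
g(k):  0  0  1  1  0  2  1  3  2  2  3  0  2
So g(12) = 2.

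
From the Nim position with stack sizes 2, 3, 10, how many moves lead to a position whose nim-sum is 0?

1

Nim-sum: 2 XOR 3 XOR 10 = 11.
The overall nim-sum is X = 11. A stack of size p has a winning move iff p XOR X < p (reduce it to p XOR X).
  2: 2 XOR 11 = 9 ≥ 2 — no move.
  3: 3 XOR 11 = 8 ≥ 3 — no move.
  10: 10 XOR 11 = 1 < 10 — winning move (to 1).
That gives 1 winning move.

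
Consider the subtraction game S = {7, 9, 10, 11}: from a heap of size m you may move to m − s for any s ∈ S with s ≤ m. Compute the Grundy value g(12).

1

Build the Grundy sequence with g(k) = mex{g(k−s) : s ∈ {7, 9, 10, 11}, s ≤ k}:
g(0) = mex{} = 0
g(1) = mex{} = 0
g(2) = mex{} = 0
g(3) = mex{} = 0
g(4) = mex{} = 0
g(5) = mex{} = 0
g(6) = mex{} = 0
g(7) = mex{0} = 1
g(8) = mex{0} = 1
g(9) = mex{0} = 1
g(10) = mex{0} = 1
g(11) = mex{0} = 1
g(12) = mex{0} = 1
So g(12) = 1.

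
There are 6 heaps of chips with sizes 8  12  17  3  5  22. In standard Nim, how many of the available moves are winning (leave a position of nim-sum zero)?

Nim-sum: 8 ⊕ 12 ⊕ 17 ⊕ 3 ⊕ 5 ⊕ 22 = 5.
The overall nim-sum is X = 5. A heap of size p has a winning move iff p XOR X < p (reduce it to p XOR X).
  8: 8 XOR 5 = 13 ≥ 8 — no move.
  12: 12 XOR 5 = 9 < 12 — winning move (to 9).
  17: 17 XOR 5 = 20 ≥ 17 — no move.
  3: 3 XOR 5 = 6 ≥ 3 — no move.
  5: 5 XOR 5 = 0 < 5 — winning move (to 0).
  22: 22 XOR 5 = 19 < 22 — winning move (to 19).
That gives 3 winning moves.

3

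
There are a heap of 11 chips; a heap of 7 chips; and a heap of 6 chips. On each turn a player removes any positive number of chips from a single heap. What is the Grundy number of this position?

Nim-sum: 11 XOR 7 XOR 6 = 10.

10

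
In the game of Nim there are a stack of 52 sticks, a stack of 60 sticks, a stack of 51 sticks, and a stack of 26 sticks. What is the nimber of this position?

Compute the nim-sum pairwise:
52 ⊕ 60 = 8
8 ⊕ 51 = 59
59 ⊕ 26 = 33

33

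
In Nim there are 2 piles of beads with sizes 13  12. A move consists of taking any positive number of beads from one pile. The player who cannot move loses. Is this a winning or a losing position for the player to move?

Winning position

Compute the nim-sum pairwise:
13 XOR 12 = 1
The nim-sum is 1 ≠ 0, so this is an N-position: the player to move can win.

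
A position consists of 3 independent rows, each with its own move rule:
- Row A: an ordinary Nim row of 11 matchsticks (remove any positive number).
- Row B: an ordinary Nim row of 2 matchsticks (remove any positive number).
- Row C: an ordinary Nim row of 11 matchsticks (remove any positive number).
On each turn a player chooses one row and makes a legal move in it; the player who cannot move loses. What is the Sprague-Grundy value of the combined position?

2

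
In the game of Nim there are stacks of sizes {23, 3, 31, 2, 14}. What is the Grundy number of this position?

Bitwise XOR of the heap sizes:
  10111  (23)
  00011  (3)
  11111  (31)
  00010  (2)
  01110  (14)
  -----
  00111  (7)

7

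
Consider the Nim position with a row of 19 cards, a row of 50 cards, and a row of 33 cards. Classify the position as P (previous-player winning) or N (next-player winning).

P-position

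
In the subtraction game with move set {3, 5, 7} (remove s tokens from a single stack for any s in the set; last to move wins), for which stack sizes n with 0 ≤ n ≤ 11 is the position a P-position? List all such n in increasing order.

0, 1, 2, 10, 11

Build the Grundy sequence with g(k) = mex{g(k−s) : s ∈ {3, 5, 7}, s ≤ k}:
g(0) = mex{} = 0
g(1) = mex{} = 0
g(2) = mex{} = 0
g(3) = mex{0} = 1
g(4) = mex{0} = 1
g(5) = mex{0} = 1
g(6) = mex{0,1} = 2
g(7) = mex{0,1} = 2
g(8) = mex{0,1} = 2
g(9) = mex{0,1,2} = 3
g(10) = mex{1,2} = 0
g(11) = mex{1,2} = 0
The P-positions (g = 0) in 0..11 are 0, 1, 2, 10, 11.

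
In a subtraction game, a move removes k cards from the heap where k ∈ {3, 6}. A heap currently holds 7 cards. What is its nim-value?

2

Build the Grundy sequence with g(k) = mex{g(k−s) : s ∈ {3, 6}, s ≤ k}:
g(0) = mex{} = 0
g(1) = mex{} = 0
g(2) = mex{} = 0
g(3) = mex{0} = 1
g(4) = mex{0} = 1
g(5) = mex{0} = 1
g(6) = mex{0,1} = 2
g(7) = mex{0,1} = 2
So g(7) = 2.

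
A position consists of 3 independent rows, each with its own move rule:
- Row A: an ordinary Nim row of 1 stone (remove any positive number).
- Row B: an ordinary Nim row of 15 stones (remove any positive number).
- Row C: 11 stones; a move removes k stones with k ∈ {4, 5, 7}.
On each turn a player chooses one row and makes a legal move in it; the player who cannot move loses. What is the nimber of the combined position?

Row A is a plain Nim row of size 1, so its Grundy value is 1.
Row B is a plain Nim row of size 15, so its Grundy value is 15.
Build the Grundy sequence for row C with g(k) = mex{g(k−s) : s ∈ {4, 5, 7}, s ≤ k}:
g(0) = mex{} = 0
g(1) = mex{} = 0
g(2) = mex{} = 0
g(3) = mex{} = 0
g(4) = mex{0} = 1
g(5) = mex{0} = 1
g(6) = mex{0} = 1
g(7) = mex{0} = 1
g(8) = mex{0,1} = 2
g(9) = mex{0,1} = 2
g(10) = mex{0,1} = 2
g(11) = mex{1} = 0
So g(11) = 0.
The value of a disjunctive sum is the nim-sum of the parts.
Combined value = 1 XOR 15 XOR 0 = 14.

14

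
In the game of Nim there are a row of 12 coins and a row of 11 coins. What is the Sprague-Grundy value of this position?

Compute the nim-sum pairwise:
12 ⊕ 11 = 7

7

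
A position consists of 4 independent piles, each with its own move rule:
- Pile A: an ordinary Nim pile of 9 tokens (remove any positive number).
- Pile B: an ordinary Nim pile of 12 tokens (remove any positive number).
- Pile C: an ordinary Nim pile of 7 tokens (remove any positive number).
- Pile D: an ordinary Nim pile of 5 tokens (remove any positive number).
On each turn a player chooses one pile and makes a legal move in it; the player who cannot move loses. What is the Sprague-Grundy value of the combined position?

Pile A is a plain Nim pile of size 9, so its Grundy value is 9.
Pile B is a plain Nim pile of size 12, so its Grundy value is 12.
Pile C is a plain Nim pile of size 7, so its Grundy value is 7.
Pile D is a plain Nim pile of size 5, so its Grundy value is 5.
The value of a disjunctive sum is the nim-sum of the parts.
Combined value = 9 ⊕ 12 ⊕ 7 ⊕ 5 = 7.

7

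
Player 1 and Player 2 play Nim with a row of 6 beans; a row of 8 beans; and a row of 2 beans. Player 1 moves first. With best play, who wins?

Compute the nim-sum pairwise:
6 ^ 8 = 14
14 ^ 2 = 12
The nim-sum is 12 ≠ 0, so this is an N-position: the player to move can win; Player 1 has a winning move.

Player 1 wins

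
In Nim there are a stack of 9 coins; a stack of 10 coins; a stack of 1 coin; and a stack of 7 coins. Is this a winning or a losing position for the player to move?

Nim-sum: 9 ^ 10 ^ 1 ^ 7 = 5.
The nim-sum is 5 ≠ 0, so this is an N-position: the player to move can win.

Winning position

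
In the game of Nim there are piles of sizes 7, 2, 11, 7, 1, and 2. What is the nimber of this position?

10

In binary:
  0111  (7)
  0010  (2)
  1011  (11)
  0111  (7)
  0001  (1)
  0010  (2)
  ----
  1010  (10)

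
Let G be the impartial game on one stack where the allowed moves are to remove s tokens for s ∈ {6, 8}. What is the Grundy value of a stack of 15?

0

Compute g(0), g(1), … for moves {6, 8}:
k:     0  1  2  3  4  5  6  7  8  9 10 11 12 13 14 15
g(k):  0  0  0  0  0  0  1  1  1  1  1  1  2  2  0  0
So g(15) = 0.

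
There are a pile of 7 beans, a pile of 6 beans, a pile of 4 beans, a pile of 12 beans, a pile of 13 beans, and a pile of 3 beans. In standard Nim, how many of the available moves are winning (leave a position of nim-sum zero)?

5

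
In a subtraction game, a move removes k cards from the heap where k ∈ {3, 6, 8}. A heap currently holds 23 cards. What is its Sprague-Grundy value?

0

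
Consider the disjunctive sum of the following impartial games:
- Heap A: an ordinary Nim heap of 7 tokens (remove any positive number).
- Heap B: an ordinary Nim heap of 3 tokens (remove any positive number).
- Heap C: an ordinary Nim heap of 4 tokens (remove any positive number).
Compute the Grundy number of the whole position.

Heap A is a plain Nim heap of size 7, so its Grundy value is 7.
Heap B is a plain Nim heap of size 3, so its Grundy value is 3.
Heap C is a plain Nim heap of size 4, so its Grundy value is 4.
By the Sprague-Grundy theorem, the Grundy value of a sum of independent games is the XOR of the component values.
Combined value = 7 XOR 3 XOR 4 = 0.

0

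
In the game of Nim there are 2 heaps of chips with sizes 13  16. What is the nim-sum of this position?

29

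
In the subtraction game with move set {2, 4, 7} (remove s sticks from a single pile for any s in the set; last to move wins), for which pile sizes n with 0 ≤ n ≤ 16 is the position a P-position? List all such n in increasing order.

0, 1, 6, 9, 12, 15

Grundy values for subtraction set {2, 4, 7}:
k:     0  1  2  3  4  5  6  7  8  9 10 11 12 13 14 15 16
g(k):  0  0  1  1  2  2  0  3  1  0  2  1  0  2  1  0  2
The P-positions (g = 0) in 0..16 are 0, 1, 6, 9, 12, 15.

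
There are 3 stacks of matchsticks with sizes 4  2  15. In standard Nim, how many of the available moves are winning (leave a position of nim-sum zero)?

1

Nim-sum: 4 ⊕ 2 ⊕ 15 = 9.
The overall nim-sum is X = 9. A stack of size p has a winning move iff p XOR X < p (reduce it to p XOR X).
  4: 4 XOR 9 = 13 ≥ 4 — no move.
  2: 2 XOR 9 = 11 ≥ 2 — no move.
  15: 15 XOR 9 = 6 < 15 — winning move (to 6).
That gives 1 winning move.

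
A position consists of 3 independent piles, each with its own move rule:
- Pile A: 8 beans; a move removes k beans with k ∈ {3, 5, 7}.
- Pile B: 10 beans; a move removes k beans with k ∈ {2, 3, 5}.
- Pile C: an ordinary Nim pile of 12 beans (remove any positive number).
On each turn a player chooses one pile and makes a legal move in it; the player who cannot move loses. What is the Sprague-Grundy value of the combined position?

Build the Grundy sequence for pile A with g(k) = mex{g(k−s) : s ∈ {3, 5, 7}, s ≤ k}:
g(0) = mex{} = 0
g(1) = mex{} = 0
g(2) = mex{} = 0
g(3) = mex{0} = 1
g(4) = mex{0} = 1
g(5) = mex{0} = 1
g(6) = mex{0,1} = 2
g(7) = mex{0,1} = 2
g(8) = mex{0,1} = 2
So g(8) = 2.
For pile B, compute g(0), g(1), … with moves {2, 3, 5}:
g(0) = mex{} = 0
g(1) = mex{} = 0
g(2) = mex{0} = 1
g(3) = mex{0} = 1
g(4) = mex{0,1} = 2
g(5) = mex{0,1} = 2
g(6) = mex{0,1,2} = 3
g(7) = mex{1,2} = 0
g(8) = mex{1,2,3} = 0
g(9) = mex{0,2,3} = 1
g(10) = mex{0,2} = 1
So g(10) = 1.
Pile C is a plain Nim pile of size 12, so its Grundy value is 12.
By the Sprague-Grundy theorem, the Grundy value of a sum of independent games is the XOR of the component values.
Combined value = 2 XOR 1 XOR 12 = 15.

15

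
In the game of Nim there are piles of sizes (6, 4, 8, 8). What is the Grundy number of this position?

Nim-sum: 6 XOR 4 XOR 8 XOR 8 = 2.

2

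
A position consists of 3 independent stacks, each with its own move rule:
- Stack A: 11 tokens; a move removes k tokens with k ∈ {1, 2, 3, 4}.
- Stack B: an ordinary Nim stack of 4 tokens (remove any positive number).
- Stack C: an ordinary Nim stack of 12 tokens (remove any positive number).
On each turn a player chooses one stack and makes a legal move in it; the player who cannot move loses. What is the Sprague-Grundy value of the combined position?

9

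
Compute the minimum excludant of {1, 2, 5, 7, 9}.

0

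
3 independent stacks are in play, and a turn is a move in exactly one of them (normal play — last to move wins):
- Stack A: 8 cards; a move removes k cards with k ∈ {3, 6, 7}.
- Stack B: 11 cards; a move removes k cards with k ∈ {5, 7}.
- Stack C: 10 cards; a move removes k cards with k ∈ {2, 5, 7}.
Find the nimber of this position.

0

For stack A, compute g(0), g(1), … with moves {3, 6, 7}:
g(0) = mex{} = 0
g(1) = mex{} = 0
g(2) = mex{} = 0
g(3) = mex{0} = 1
g(4) = mex{0} = 1
g(5) = mex{0} = 1
g(6) = mex{0,1} = 2
g(7) = mex{0,1} = 2
g(8) = mex{0,1} = 2
So g(8) = 2.
For stack B, compute g(0), g(1), … with moves {5, 7}:
k:     0  1  2  3  4  5  6  7  8  9 10 11
g(k):  0  0  0  0  0  1  1  1  1  1  2  2
So g(11) = 2.
Grundy values for stack C (subtraction set {2, 5, 7}):
g(0) = mex{} = 0
g(1) = mex{} = 0
g(2) = mex{0} = 1
g(3) = mex{0} = 1
g(4) = mex{1} = 0
g(5) = mex{0,1} = 2
g(6) = mex{0} = 1
g(7) = mex{0,1,2} = 3
g(8) = mex{0,1} = 2
g(9) = mex{0,1,3} = 2
g(10) = mex{1,2} = 0
So g(10) = 0.
The value of a disjunctive sum is the nim-sum of the parts.
Combined value = 2 ⊕ 2 ⊕ 0 = 0.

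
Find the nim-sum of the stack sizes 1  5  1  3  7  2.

Bitwise XOR of the heap sizes:
  001  (1)
  101  (5)
  001  (1)
  011  (3)
  111  (7)
  010  (2)
  ---
  011  (3)

3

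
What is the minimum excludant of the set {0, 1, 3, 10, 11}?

The values 0, 1 are all present; 2 is the first non-negative integer missing from the set.

2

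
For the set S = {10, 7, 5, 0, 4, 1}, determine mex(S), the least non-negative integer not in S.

2

The values 0, 1 are all present; 2 is the first non-negative integer missing from the set.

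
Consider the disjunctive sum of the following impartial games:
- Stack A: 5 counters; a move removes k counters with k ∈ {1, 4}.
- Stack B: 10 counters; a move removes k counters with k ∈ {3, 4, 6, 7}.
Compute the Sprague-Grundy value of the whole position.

0

For stack A, compute g(0), g(1), … with moves {1, 4}:
k:     0  1  2  3  4  5
g(k):  0  1  0  1  2  0
So g(5) = 0.
For stack B, compute g(0), g(1), … with moves {3, 4, 6, 7}:
g(0) = mex{} = 0
g(1) = mex{} = 0
g(2) = mex{} = 0
g(3) = mex{0} = 1
g(4) = mex{0} = 1
g(5) = mex{0} = 1
g(6) = mex{0,1} = 2
g(7) = mex{0,1} = 2
g(8) = mex{0,1} = 2
g(9) = mex{0,1,2} = 3
g(10) = mex{1,2} = 0
So g(10) = 0.
By the Sprague-Grundy theorem, the Grundy value of a sum of independent games is the XOR of the component values.
Combined value = 0 XOR 0 = 0.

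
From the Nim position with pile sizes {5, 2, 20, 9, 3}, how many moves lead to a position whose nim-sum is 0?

Nim-sum: 5 ^ 2 ^ 20 ^ 9 ^ 3 = 25.
The overall nim-sum is X = 25. A pile of size p has a winning move iff p XOR X < p (reduce it to p XOR X).
  5: 5 XOR 25 = 28 ≥ 5 — no move.
  2: 2 XOR 25 = 27 ≥ 2 — no move.
  20: 20 XOR 25 = 13 < 20 — winning move (to 13).
  9: 9 XOR 25 = 16 ≥ 9 — no move.
  3: 3 XOR 25 = 26 ≥ 3 — no move.
That gives 1 winning move.

1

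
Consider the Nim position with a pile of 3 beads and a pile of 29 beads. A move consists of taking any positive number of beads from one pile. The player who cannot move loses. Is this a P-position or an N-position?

Compute the nim-sum pairwise:
3 XOR 29 = 30
The nim-sum is 30 ≠ 0, so this is an N-position: the player to move can win.

N-position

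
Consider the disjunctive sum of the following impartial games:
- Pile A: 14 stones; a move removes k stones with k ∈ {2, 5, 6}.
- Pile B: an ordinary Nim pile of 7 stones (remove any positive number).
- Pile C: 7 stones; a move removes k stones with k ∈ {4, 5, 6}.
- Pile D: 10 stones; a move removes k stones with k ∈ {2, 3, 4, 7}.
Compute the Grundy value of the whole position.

For pile A, compute g(0), g(1), … with moves {2, 5, 6}:
k:     0  1  2  3  4  5  6  7  8  9 10 11 12 13 14
g(k):  0  0  1  1  0  2  1  3  0  2  1  0  0  1  1
So g(14) = 1.
Pile B is a plain Nim pile of size 7, so its Grundy value is 7.
Build the Grundy sequence for pile C with g(k) = mex{g(k−s) : s ∈ {4, 5, 6}, s ≤ k}:
k:     0  1  2  3  4  5  6  7
g(k):  0  0  0  0  1  1  1  1
So g(7) = 1.
Build the Grundy sequence for pile D with g(k) = mex{g(k−s) : s ∈ {2, 3, 4, 7}, s ≤ k}:
k:     0  1  2  3  4  5  6  7  8  9 10
g(k):  0  0  1  1  2  2  0  3  1  4  2
So g(10) = 2.
By the Sprague-Grundy theorem, the Grundy value of a sum of independent games is the XOR of the component values.
Combined value = 1 ⊕ 7 ⊕ 1 ⊕ 2 = 5.

5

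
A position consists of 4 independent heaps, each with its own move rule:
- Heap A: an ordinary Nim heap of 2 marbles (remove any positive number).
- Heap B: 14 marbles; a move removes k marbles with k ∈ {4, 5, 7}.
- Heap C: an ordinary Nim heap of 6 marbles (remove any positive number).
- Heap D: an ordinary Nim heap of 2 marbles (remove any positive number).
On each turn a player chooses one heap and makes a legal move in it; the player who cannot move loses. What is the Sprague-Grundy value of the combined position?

Heap A is a plain Nim heap of size 2, so its Grundy value is 2.
Build the Grundy sequence for heap B with g(k) = mex{g(k−s) : s ∈ {4, 5, 7}, s ≤ k}:
g(0) = mex{} = 0
g(1) = mex{} = 0
g(2) = mex{} = 0
g(3) = mex{} = 0
g(4) = mex{0} = 1
g(5) = mex{0} = 1
g(6) = mex{0} = 1
g(7) = mex{0} = 1
g(8) = mex{0,1} = 2
g(9) = mex{0,1} = 2
g(10) = mex{0,1} = 2
g(11) = mex{1} = 0
g(12) = mex{1,2} = 0
g(13) = mex{1,2} = 0
g(14) = mex{1,2} = 0
So g(14) = 0.
Heap C is a plain Nim heap of size 6, so its Grundy value is 6.
Heap D is a plain Nim heap of size 2, so its Grundy value is 2.
By the Sprague-Grundy theorem, the Grundy value of a sum of independent games is the XOR of the component values.
Combined value = 2 ⊕ 0 ⊕ 6 ⊕ 2 = 6.

6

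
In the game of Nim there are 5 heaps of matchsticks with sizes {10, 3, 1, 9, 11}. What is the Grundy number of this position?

10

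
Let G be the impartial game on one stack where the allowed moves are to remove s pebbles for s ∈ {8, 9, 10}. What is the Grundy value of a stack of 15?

1

Grundy values for subtraction set {8, 9, 10}:
k:     0  1  2  3  4  5  6  7  8  9 10 11 12 13 14 15
g(k):  0  0  0  0  0  0  0  0  1  1  1  1  1  1  1  1
So g(15) = 1.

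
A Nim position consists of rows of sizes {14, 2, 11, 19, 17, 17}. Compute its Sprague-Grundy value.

20

Nim-sum: 14 ^ 2 ^ 11 ^ 19 ^ 17 ^ 17 = 20.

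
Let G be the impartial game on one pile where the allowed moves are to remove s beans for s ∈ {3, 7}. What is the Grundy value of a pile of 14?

1

Build the Grundy sequence with g(k) = mex{g(k−s) : s ∈ {3, 7}, s ≤ k}:
g(0) = mex{} = 0
g(1) = mex{} = 0
g(2) = mex{} = 0
g(3) = mex{0} = 1
g(4) = mex{0} = 1
g(5) = mex{0} = 1
g(6) = mex{1} = 0
g(7) = mex{0,1} = 2
g(8) = mex{0,1} = 2
g(9) = mex{0} = 1
g(10) = mex{1,2} = 0
g(11) = mex{1,2} = 0
g(12) = mex{1} = 0
g(13) = mex{0} = 1
g(14) = mex{0,2} = 1
So g(14) = 1.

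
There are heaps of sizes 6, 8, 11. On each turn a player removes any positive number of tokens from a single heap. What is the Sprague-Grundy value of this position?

Compute the nim-sum pairwise:
6 ⊕ 8 = 14
14 ⊕ 11 = 5

5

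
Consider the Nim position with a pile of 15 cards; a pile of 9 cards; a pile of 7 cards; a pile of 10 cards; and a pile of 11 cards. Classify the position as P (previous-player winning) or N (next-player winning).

P-position

Nim-sum: 15 ^ 9 ^ 7 ^ 10 ^ 11 = 0.
The nim-sum is 0, so this is a P-position: the player to move is in a losing position under optimal play.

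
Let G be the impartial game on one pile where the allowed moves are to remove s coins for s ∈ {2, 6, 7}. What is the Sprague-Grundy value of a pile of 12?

Grundy values for subtraction set {2, 6, 7}:
g(0) = mex{} = 0
g(1) = mex{} = 0
g(2) = mex{0} = 1
g(3) = mex{0} = 1
g(4) = mex{1} = 0
g(5) = mex{1} = 0
g(6) = mex{0} = 1
g(7) = mex{0} = 1
g(8) = mex{0,1} = 2
g(9) = mex{1} = 0
g(10) = mex{0,1,2} = 3
g(11) = mex{0} = 1
g(12) = mex{0,1,3} = 2
So g(12) = 2.

2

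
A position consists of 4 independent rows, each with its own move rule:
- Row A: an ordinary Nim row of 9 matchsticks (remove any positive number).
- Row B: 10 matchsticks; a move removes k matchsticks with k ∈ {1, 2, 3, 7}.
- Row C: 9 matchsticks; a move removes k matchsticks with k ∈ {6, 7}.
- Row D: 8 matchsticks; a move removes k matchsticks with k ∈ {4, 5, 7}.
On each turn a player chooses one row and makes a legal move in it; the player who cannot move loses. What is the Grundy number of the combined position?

8

Row A is a plain Nim row of size 9, so its Grundy value is 9.
For row B, compute g(0), g(1), … with moves {1, 2, 3, 7}:
k:     0  1  2  3  4  5  6  7  8  9 10
g(k):  0  1  2  3  0  1  2  3  0  1  2
So g(10) = 2.
Grundy values for row C (subtraction set {6, 7}):
g(0) = mex{} = 0
g(1) = mex{} = 0
g(2) = mex{} = 0
g(3) = mex{} = 0
g(4) = mex{} = 0
g(5) = mex{} = 0
g(6) = mex{0} = 1
g(7) = mex{0} = 1
g(8) = mex{0} = 1
g(9) = mex{0} = 1
So g(9) = 1.
For row D, compute g(0), g(1), … with moves {4, 5, 7}:
g(0) = mex{} = 0
g(1) = mex{} = 0
g(2) = mex{} = 0
g(3) = mex{} = 0
g(4) = mex{0} = 1
g(5) = mex{0} = 1
g(6) = mex{0} = 1
g(7) = mex{0} = 1
g(8) = mex{0,1} = 2
So g(8) = 2.
The value of a disjunctive sum is the nim-sum of the parts.
Combined value = 9 ⊕ 2 ⊕ 1 ⊕ 2 = 8.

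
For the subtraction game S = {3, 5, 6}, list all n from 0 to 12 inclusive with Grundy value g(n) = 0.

0, 1, 2, 9, 10, 11

Grundy values for subtraction set {3, 5, 6}:
g(0) = mex{} = 0
g(1) = mex{} = 0
g(2) = mex{} = 0
g(3) = mex{0} = 1
g(4) = mex{0} = 1
g(5) = mex{0} = 1
g(6) = mex{0,1} = 2
g(7) = mex{0,1} = 2
g(8) = mex{0,1} = 2
g(9) = mex{1,2} = 0
g(10) = mex{1,2} = 0
g(11) = mex{1,2} = 0
g(12) = mex{0,2} = 1
The P-positions (g = 0) in 0..12 are 0, 1, 2, 9, 10, 11.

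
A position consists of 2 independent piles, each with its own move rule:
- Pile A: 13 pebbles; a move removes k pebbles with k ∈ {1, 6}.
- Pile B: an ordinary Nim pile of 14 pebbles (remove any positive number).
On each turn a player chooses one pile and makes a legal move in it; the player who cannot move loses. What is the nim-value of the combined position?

Grundy values for pile A (subtraction set {1, 6}):
k:     0  1  2  3  4  5  6  7  8  9 10 11 12 13
g(k):  0  1  0  1  0  1  2  0  1  0  1  0  1  2
So g(13) = 2.
Pile B is a plain Nim pile of size 14, so its Grundy value is 14.
The value of a disjunctive sum is the nim-sum of the parts.
Combined value = 2 XOR 14 = 12.

12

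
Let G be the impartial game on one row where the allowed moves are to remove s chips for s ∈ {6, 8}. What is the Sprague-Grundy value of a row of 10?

1

Grundy values for subtraction set {6, 8}:
k:     0  1  2  3  4  5  6  7  8  9 10
g(k):  0  0  0  0  0  0  1  1  1  1  1
So g(10) = 1.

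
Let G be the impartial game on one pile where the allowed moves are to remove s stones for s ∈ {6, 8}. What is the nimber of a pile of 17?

Compute g(0), g(1), … for moves {6, 8}:
k:     0  1  2  3  4  5  6  7  8  9 10 11 12 13 14 15 16 17
g(k):  0  0  0  0  0  0  1  1  1  1  1  1  2  2  0  0  0  0
So g(17) = 0.

0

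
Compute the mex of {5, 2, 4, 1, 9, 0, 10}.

3

The values 0, 1, 2 are all present; 3 is the first non-negative integer missing from the set.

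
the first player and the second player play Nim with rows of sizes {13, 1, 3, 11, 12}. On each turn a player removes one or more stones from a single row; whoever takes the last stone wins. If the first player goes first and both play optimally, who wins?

Bitwise XOR of the heap sizes:
  1101  (13)
  0001  (1)
  0011  (3)
  1011  (11)
  1100  (12)
  ----
  1000  (8)
The nim-sum is 8 ≠ 0, so this is an N-position: the player to move can win; the first player has a winning move.

the first player wins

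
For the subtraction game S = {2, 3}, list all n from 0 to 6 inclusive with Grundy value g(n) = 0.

Build the Grundy sequence with g(k) = mex{g(k−s) : s ∈ {2, 3}, s ≤ k}:
k:     0  1  2  3  4  5  6
g(k):  0  0  1  1  2  0  0
The P-positions (g = 0) in 0..6 are 0, 1, 5, 6.

0, 1, 5, 6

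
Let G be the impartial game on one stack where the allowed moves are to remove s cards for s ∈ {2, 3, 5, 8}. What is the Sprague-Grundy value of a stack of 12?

4

Compute g(0), g(1), … for moves {2, 3, 5, 8}:
g(0) = mex{} = 0
g(1) = mex{} = 0
g(2) = mex{0} = 1
g(3) = mex{0} = 1
g(4) = mex{0,1} = 2
g(5) = mex{0,1} = 2
g(6) = mex{0,1,2} = 3
g(7) = mex{1,2} = 0
g(8) = mex{0,1,2,3} = 4
g(9) = mex{0,2,3} = 1
g(10) = mex{0,1,2,4} = 3
g(11) = mex{1,3,4} = 0
g(12) = mex{0,1,2,3} = 4
So g(12) = 4.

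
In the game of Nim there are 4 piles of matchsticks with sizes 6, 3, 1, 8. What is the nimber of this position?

Compute the nim-sum pairwise:
6 ⊕ 3 = 5
5 ⊕ 1 = 4
4 ⊕ 8 = 12

12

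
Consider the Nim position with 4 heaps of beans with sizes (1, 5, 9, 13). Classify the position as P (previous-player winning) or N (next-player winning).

P-position

Compute the nim-sum pairwise:
1 ^ 5 = 4
4 ^ 9 = 13
13 ^ 13 = 0
The nim-sum is 0, so this is a P-position: the player to move is in a losing position under optimal play.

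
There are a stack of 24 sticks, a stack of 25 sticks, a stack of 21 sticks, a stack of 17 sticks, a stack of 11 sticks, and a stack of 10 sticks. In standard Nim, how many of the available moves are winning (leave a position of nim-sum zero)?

1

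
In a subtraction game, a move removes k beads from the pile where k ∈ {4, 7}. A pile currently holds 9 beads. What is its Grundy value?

2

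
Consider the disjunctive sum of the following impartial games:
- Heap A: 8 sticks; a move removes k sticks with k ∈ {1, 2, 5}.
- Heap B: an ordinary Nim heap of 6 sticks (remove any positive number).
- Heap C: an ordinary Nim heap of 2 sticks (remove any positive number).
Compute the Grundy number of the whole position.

6

For heap A, compute g(0), g(1), … with moves {1, 2, 5}:
k:     0  1  2  3  4  5  6  7  8
g(k):  0  1  2  0  1  2  0  1  2
So g(8) = 2.
Heap B is a plain Nim heap of size 6, so its Grundy value is 6.
Heap C is a plain Nim heap of size 2, so its Grundy value is 2.
By the Sprague-Grundy theorem, the Grundy value of a sum of independent games is the XOR of the component values.
Combined value = 2 ⊕ 6 ⊕ 2 = 6.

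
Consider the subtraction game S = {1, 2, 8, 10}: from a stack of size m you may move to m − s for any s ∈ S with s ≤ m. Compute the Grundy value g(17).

2

Build the Grundy sequence with g(k) = mex{g(k−s) : s ∈ {1, 2, 8, 10}, s ≤ k}:
k:     0  1  2  3  4  5  6  7  8  9 10 11 12 13 14 15 16 17
g(k):  0  1  2  0  1  2  0  1  2  0  1  2  0  1  2  0  1  2
So g(17) = 2.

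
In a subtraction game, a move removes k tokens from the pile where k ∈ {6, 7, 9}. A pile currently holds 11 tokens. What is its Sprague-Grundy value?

1

Build the Grundy sequence with g(k) = mex{g(k−s) : s ∈ {6, 7, 9}, s ≤ k}:
k:     0  1  2  3  4  5  6  7  8  9 10 11
g(k):  0  0  0  0  0  0  1  1  1  1  1  1
So g(11) = 1.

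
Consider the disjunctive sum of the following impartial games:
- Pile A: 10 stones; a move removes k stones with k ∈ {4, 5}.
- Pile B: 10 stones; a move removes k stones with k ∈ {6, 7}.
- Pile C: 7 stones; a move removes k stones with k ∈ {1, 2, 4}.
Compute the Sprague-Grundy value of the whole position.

0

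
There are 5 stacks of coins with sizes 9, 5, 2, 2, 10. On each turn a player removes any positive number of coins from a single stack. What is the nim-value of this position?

Nim-sum: 9 ⊕ 5 ⊕ 2 ⊕ 2 ⊕ 10 = 6.

6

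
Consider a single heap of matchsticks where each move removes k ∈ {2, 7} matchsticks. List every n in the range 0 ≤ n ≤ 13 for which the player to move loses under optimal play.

0, 1, 4, 5, 9, 10, 13

Build the Grundy sequence with g(k) = mex{g(k−s) : s ∈ {2, 7}, s ≤ k}:
g(0) = mex{} = 0
g(1) = mex{} = 0
g(2) = mex{0} = 1
g(3) = mex{0} = 1
g(4) = mex{1} = 0
g(5) = mex{1} = 0
g(6) = mex{0} = 1
g(7) = mex{0} = 1
g(8) = mex{0,1} = 2
g(9) = mex{1} = 0
g(10) = mex{1,2} = 0
g(11) = mex{0} = 1
g(12) = mex{0} = 1
g(13) = mex{1} = 0
The P-positions (g = 0) in 0..13 are 0, 1, 4, 5, 9, 10, 13.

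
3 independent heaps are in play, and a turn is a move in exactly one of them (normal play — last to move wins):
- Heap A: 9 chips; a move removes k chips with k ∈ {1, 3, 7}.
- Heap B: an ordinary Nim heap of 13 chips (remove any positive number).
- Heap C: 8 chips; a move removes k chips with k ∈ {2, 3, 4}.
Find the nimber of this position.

13

Build the Grundy sequence for heap A with g(k) = mex{g(k−s) : s ∈ {1, 3, 7}, s ≤ k}:
g(0) = mex{} = 0
g(1) = mex{0} = 1
g(2) = mex{1} = 0
g(3) = mex{0} = 1
g(4) = mex{1} = 0
g(5) = mex{0} = 1
g(6) = mex{1} = 0
g(7) = mex{0} = 1
g(8) = mex{1} = 0
g(9) = mex{0} = 1
So g(9) = 1.
Heap B is a plain Nim heap of size 13, so its Grundy value is 13.
For heap C, compute g(0), g(1), … with moves {2, 3, 4}:
g(0) = mex{} = 0
g(1) = mex{} = 0
g(2) = mex{0} = 1
g(3) = mex{0} = 1
g(4) = mex{0,1} = 2
g(5) = mex{0,1} = 2
g(6) = mex{1,2} = 0
g(7) = mex{1,2} = 0
g(8) = mex{0,2} = 1
So g(8) = 1.
By the Sprague-Grundy theorem, the Grundy value of a sum of independent games is the XOR of the component values.
Combined value = 1 XOR 13 XOR 1 = 13.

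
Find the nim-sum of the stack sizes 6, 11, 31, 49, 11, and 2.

Compute the nim-sum pairwise:
6 XOR 11 = 13
13 XOR 31 = 18
18 XOR 49 = 35
35 XOR 11 = 40
40 XOR 2 = 42

42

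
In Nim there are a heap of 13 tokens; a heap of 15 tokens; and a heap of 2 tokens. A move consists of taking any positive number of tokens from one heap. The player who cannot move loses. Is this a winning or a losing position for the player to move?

Compute the nim-sum pairwise:
13 ^ 15 = 2
2 ^ 2 = 0
The nim-sum is 0, so this is a P-position: the player to move is in a losing position under optimal play.

Losing position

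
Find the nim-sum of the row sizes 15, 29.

18

Compute the nim-sum pairwise:
15 ⊕ 29 = 18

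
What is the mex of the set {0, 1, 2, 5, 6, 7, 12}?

The values 0, 1, 2 are all present; 3 is the first non-negative integer missing from the set.

3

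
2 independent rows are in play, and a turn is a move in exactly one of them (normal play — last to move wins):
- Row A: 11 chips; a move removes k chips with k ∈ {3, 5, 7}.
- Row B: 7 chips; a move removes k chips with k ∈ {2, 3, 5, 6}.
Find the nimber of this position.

Build the Grundy sequence for row A with g(k) = mex{g(k−s) : s ∈ {3, 5, 7}, s ≤ k}:
g(0) = mex{} = 0
g(1) = mex{} = 0
g(2) = mex{} = 0
g(3) = mex{0} = 1
g(4) = mex{0} = 1
g(5) = mex{0} = 1
g(6) = mex{0,1} = 2
g(7) = mex{0,1} = 2
g(8) = mex{0,1} = 2
g(9) = mex{0,1,2} = 3
g(10) = mex{1,2} = 0
g(11) = mex{1,2} = 0
So g(11) = 0.
Grundy values for row B (subtraction set {2, 3, 5, 6}):
g(0) = mex{} = 0
g(1) = mex{} = 0
g(2) = mex{0} = 1
g(3) = mex{0} = 1
g(4) = mex{0,1} = 2
g(5) = mex{0,1} = 2
g(6) = mex{0,1,2} = 3
g(7) = mex{0,1,2} = 3
So g(7) = 3.
The value of a disjunctive sum is the nim-sum of the parts.
Combined value = 0 XOR 3 = 3.

3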